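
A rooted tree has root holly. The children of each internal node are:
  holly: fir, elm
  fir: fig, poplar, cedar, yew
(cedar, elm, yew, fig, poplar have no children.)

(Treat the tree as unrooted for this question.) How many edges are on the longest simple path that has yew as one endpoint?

3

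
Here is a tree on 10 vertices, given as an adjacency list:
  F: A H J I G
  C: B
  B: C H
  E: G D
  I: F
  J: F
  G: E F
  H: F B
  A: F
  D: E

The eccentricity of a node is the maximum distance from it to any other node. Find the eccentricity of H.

4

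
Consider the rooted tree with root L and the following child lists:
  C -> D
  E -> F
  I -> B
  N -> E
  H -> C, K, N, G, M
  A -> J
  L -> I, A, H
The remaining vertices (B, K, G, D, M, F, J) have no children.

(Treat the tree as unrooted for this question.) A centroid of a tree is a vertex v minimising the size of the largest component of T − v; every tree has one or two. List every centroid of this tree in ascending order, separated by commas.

If H is removed the pieces have sizes 5, 3, 2, 1, 1, 1, all ≤ ⌊14/2⌋ = 7.
No neighbour of H does as well, so H is the unique centroid.

H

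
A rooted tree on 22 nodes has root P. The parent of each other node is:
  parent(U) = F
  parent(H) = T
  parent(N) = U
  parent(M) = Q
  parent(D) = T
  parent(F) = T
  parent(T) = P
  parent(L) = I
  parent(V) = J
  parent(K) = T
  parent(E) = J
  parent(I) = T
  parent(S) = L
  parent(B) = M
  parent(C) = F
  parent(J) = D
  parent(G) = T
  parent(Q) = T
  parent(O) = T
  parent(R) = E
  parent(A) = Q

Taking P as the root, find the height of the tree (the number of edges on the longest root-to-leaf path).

5

The longest root-to-leaf path is P-T-D-J-E-R (5 edges).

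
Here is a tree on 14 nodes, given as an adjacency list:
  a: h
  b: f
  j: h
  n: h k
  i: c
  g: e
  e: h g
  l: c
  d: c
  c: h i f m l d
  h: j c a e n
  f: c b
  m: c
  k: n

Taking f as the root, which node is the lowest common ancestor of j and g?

h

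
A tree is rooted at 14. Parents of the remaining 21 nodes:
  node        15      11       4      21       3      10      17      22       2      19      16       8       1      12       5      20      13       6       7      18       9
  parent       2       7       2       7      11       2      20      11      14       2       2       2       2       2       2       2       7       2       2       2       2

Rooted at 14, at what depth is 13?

Path from 14 to 13: 14–2–7–13, which has 3 edges.

3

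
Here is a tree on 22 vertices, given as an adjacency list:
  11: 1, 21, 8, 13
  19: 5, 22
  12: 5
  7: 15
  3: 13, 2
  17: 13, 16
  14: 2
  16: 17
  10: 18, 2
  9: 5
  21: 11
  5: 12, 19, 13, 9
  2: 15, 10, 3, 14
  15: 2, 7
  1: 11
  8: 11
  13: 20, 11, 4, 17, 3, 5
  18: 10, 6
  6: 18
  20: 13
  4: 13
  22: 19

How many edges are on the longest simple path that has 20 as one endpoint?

6

Distances from 20 peak at 6, attained at 6.
20–13–3–2–10–18–6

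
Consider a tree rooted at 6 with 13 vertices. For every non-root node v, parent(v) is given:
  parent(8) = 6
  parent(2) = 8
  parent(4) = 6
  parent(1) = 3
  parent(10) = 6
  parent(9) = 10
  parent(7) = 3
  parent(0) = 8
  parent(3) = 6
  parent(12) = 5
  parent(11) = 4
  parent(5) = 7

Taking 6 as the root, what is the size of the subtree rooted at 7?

The subtree rooted at 7 contains: 7, 5, 12 — 3 nodes.

3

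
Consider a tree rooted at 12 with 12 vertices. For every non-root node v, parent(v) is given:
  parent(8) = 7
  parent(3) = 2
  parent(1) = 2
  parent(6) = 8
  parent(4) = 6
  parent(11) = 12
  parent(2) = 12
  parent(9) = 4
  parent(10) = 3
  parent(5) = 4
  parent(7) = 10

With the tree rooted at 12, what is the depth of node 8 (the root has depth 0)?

12 – 2 – 3 – 10 – 7 – 8 — 5 edges.

5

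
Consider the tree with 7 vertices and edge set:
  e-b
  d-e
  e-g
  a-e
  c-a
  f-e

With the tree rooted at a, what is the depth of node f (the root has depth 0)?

2

Path from a to f: a – e – f, which has 2 edges.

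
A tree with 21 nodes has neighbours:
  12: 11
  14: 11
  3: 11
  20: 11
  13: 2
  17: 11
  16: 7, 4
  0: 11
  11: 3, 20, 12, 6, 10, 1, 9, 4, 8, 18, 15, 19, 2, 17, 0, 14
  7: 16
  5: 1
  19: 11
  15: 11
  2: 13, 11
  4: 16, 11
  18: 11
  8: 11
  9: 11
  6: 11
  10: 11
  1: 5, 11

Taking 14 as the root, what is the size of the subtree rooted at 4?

3

4's subtree: {4, 16, 7}, size 3.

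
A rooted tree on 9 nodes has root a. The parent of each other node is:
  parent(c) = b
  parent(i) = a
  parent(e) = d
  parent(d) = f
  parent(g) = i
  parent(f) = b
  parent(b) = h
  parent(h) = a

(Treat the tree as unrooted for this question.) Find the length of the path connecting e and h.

Walking from e: e–d–f–b–h. Length 4.

4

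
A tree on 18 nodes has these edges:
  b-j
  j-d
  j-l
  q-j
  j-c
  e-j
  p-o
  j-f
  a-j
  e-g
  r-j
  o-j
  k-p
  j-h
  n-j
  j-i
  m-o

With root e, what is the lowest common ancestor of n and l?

n's ancestor chain is n, j, e and l's is l, j, e; they first meet at j.

j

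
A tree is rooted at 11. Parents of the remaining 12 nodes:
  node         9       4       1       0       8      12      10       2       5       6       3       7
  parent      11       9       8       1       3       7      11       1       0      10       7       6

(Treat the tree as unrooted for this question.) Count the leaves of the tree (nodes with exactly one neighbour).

4

The leaves are 2, 4, 5, 12.
That is 4 leaves.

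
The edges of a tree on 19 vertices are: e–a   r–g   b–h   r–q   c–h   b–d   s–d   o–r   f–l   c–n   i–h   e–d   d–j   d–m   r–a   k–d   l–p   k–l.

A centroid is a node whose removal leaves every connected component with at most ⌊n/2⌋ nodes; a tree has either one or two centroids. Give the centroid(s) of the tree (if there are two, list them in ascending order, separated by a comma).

d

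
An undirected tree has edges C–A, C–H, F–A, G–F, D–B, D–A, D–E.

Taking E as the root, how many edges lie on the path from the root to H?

Path from E to H: E–D–A–C–H, which has 4 edges.

4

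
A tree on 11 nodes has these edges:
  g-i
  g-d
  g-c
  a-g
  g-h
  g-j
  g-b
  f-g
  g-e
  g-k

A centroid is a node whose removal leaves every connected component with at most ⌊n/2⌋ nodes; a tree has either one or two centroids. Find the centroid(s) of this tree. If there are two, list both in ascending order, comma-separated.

Delete g: the remaining components have sizes 1, 1, 1, 1, 1, 1, 1, 1, 1, 1. Max 1 ≤ 5, so g is a centroid.
No neighbour of g does as well, so g is the unique centroid.

g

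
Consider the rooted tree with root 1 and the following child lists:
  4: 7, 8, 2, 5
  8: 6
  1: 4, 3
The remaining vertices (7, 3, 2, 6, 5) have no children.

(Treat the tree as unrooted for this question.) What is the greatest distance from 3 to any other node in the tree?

The node farthest from 3 is 6, via 3–1–4–8–6 — 4 edges.

4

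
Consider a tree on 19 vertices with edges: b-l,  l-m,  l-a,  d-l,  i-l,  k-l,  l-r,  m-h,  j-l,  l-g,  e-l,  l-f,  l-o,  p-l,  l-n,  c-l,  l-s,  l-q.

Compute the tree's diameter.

Starting from h, a farthest node is s at distance 3.
One longest path: h-m-l-s.
So the diameter is 3.

3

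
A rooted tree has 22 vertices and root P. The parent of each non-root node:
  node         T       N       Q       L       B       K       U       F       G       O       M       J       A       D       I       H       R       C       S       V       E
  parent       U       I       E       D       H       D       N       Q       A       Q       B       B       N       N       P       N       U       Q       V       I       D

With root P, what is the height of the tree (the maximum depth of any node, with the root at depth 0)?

6

The longest root-to-leaf path is P-I-N-D-E-Q-C (6 edges).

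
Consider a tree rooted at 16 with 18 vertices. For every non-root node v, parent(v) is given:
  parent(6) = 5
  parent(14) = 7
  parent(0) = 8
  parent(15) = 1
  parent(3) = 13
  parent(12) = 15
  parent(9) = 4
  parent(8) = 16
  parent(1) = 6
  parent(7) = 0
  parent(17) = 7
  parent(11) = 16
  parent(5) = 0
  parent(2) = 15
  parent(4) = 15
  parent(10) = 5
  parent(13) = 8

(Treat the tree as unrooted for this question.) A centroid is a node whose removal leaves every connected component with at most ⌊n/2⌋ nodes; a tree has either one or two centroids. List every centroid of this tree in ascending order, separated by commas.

0, 5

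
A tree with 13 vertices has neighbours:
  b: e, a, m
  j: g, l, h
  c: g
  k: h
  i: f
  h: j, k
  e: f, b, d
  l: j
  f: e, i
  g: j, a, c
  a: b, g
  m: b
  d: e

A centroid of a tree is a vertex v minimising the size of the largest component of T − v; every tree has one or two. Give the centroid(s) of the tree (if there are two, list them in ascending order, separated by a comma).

Delete a: the remaining components have sizes 6, 6. Max 6 ≤ 6, so a is a centroid.
Every other node leaves some component of size > 6, so the centroid is unique.

a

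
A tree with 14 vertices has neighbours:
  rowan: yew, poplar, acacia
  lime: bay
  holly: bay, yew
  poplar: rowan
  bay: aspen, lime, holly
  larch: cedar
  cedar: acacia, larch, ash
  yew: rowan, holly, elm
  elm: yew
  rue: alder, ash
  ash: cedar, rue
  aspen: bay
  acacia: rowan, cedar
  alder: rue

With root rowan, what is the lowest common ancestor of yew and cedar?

yew's ancestor chain is yew, rowan and cedar's is cedar, acacia, rowan; they first meet at rowan.

rowan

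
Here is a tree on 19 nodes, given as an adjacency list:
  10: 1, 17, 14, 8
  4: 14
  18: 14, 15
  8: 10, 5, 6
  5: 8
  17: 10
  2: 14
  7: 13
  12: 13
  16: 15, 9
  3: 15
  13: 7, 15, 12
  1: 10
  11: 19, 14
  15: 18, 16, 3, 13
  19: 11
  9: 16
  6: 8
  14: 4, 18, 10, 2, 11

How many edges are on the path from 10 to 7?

The path is 10 – 14 – 18 – 15 – 13 – 7, which has 5 edges.

5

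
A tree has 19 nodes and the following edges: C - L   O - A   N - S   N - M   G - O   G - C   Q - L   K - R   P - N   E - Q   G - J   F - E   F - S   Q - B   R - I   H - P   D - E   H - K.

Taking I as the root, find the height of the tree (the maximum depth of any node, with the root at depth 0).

A sits deepest: I-R-K-H-P-N-S-F-E-Q-L-C-G-O-A — 14 edges from the root.

14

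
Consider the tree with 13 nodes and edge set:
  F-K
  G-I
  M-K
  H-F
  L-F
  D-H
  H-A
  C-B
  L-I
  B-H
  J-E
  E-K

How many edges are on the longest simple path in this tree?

6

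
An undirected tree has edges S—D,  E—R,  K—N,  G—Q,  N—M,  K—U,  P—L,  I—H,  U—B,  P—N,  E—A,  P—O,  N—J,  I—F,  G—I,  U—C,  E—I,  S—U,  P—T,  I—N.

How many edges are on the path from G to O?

4

The path is G - I - N - P - O, which has 4 edges.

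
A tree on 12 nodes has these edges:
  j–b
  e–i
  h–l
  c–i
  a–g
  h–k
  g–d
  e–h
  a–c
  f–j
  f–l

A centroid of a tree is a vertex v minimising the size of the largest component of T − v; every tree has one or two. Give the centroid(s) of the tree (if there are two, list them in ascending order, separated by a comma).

e, h

Removing e splits the tree into components of sizes 6, 5; the largest is 6 ≤ ⌊12/2⌋ = 6.
Its neighbour h also leaves a largest component of size 6, so both are centroids.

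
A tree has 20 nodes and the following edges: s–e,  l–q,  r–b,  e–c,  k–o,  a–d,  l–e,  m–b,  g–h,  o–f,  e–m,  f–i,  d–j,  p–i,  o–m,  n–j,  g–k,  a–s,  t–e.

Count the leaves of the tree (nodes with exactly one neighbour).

7

Exactly 7 nodes have a single neighbour: c, h, n, p, q, r, t.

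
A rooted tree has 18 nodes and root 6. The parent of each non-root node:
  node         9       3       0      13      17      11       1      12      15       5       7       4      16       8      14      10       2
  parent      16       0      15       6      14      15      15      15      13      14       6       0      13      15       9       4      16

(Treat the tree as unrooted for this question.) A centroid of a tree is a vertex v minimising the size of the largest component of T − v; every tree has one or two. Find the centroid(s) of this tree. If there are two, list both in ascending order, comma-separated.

If 15 is removed the pieces have sizes 9, 4, 1, 1, 1, 1, all ≤ ⌊18/2⌋ = 9.
13 is adjacent to 15 and is also a centroid (the largest component after removing it is likewise 9).

13, 15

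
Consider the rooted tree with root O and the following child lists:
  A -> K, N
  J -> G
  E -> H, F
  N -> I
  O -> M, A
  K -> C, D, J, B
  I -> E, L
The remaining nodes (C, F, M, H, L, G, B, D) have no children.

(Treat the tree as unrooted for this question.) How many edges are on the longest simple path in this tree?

7

A longest path is F – E – I – N – A – K – J – G, with 7 edges.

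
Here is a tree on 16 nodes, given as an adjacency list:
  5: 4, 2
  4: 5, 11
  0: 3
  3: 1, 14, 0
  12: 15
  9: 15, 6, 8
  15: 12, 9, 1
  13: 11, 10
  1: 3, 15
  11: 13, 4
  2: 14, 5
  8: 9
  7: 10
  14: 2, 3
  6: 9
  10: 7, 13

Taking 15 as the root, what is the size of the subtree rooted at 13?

Descendants of 13 (including itself): 13, 10, 7. That's 3.

3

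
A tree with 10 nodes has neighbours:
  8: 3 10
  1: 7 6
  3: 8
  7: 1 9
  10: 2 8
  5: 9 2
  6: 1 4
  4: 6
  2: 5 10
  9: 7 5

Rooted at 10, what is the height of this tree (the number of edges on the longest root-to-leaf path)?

The longest root-to-leaf path is 10 – 2 – 5 – 9 – 7 – 1 – 6 – 4 (7 edges).

7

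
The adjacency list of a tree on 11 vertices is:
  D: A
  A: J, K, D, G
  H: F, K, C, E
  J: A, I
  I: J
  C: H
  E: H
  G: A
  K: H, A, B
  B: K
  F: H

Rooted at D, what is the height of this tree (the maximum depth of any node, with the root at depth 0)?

C sits deepest: D–A–K–H–C — 4 edges from the root.

4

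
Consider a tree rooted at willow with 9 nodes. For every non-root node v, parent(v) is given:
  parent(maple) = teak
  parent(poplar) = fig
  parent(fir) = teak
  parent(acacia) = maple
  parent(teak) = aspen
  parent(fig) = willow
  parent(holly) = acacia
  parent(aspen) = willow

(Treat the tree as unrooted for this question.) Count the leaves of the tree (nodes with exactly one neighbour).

The leaves are fir, holly, poplar.
That is 3 leaves.

3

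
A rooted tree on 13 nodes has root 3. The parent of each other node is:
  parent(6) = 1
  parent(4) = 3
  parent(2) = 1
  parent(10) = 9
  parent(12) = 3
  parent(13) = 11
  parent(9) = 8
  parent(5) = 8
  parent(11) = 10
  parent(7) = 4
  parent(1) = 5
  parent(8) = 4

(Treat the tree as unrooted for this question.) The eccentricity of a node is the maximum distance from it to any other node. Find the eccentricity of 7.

The node farthest from 7 is 13, via 7-4-8-9-10-11-13 — 6 edges.

6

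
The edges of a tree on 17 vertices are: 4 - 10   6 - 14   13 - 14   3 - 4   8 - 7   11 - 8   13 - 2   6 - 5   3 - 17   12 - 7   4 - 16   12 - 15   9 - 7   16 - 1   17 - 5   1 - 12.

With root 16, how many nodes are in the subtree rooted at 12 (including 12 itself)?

6

The subtree rooted at 12 contains: 12, 7, 15, 9, 8, 11 — 6 nodes.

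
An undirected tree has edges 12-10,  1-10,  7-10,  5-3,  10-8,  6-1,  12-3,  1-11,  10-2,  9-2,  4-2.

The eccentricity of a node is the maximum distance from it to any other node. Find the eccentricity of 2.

4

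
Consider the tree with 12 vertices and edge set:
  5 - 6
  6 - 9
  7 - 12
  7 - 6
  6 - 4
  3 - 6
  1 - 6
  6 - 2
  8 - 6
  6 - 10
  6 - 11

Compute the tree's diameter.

BFS from 12 reaches 1 last, at distance 3; BFS from 1 confirms no node is farther.
Path: 12–7–6–1.

3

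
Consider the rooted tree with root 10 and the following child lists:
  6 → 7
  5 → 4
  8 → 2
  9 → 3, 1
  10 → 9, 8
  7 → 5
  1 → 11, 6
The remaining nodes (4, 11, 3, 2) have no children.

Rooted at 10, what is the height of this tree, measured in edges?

6

The longest root-to-leaf path is 10-9-1-6-7-5-4 (6 edges).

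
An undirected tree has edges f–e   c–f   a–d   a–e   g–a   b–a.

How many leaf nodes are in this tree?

Exactly 4 nodes have a single neighbour: b, c, d, g.

4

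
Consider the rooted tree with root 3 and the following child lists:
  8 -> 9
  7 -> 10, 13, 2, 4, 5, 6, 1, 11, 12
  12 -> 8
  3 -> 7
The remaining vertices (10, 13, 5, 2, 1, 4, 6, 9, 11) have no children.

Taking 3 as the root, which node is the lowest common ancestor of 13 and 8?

Path 13→root: 13 7 3; path 8→root: 8 12 7 3.
First common node: 7.

7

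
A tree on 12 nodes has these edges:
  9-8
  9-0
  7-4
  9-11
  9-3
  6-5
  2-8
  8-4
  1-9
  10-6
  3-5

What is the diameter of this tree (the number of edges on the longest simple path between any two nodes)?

A longest path is 10-6-5-3-9-8-4-7, with 7 edges.

7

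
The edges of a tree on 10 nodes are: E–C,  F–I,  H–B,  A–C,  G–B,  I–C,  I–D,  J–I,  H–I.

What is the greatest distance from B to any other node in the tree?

A farthest node from B is E (A also at distance 4).
The path B–H–I–C–E has 4 edges.

4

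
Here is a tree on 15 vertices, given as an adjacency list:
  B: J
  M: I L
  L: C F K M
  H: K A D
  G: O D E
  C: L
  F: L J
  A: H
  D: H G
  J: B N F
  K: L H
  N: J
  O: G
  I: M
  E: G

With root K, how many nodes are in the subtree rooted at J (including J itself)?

J's subtree: {J, N, B}, size 3.

3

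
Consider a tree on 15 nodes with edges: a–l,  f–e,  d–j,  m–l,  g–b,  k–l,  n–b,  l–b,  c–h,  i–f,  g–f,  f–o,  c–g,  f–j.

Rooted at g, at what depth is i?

Climbing from i to the root: i – f – g. That's 2 steps.

2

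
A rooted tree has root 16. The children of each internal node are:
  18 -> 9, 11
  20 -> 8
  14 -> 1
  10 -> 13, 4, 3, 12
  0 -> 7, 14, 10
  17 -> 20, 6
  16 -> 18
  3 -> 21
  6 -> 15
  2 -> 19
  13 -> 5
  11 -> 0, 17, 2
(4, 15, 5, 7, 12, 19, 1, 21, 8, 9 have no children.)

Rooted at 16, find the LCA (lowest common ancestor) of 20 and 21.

11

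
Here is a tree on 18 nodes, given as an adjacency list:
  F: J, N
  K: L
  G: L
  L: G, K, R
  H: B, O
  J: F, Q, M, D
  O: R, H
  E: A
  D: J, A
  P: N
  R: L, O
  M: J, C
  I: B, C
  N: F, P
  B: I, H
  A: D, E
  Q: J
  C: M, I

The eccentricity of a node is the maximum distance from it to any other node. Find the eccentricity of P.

Distances from P peak at 12, attained at G (K also at distance 12).
P–N–F–J–M–C–I–B–H–O–R–L–G

12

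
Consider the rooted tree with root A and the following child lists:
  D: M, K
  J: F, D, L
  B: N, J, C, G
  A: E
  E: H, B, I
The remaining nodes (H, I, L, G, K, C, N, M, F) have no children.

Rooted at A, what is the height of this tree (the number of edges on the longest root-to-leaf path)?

5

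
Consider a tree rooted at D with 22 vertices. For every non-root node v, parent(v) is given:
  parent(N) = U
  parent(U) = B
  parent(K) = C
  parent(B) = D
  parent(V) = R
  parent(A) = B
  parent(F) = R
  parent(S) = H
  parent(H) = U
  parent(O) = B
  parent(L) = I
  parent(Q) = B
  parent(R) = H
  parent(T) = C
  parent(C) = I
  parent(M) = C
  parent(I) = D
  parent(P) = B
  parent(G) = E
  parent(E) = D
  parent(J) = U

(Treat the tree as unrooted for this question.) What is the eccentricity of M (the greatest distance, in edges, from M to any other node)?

A farthest node from M is V (F also at distance 8).
The path M–C–I–D–B–U–H–R–V has 8 edges.

8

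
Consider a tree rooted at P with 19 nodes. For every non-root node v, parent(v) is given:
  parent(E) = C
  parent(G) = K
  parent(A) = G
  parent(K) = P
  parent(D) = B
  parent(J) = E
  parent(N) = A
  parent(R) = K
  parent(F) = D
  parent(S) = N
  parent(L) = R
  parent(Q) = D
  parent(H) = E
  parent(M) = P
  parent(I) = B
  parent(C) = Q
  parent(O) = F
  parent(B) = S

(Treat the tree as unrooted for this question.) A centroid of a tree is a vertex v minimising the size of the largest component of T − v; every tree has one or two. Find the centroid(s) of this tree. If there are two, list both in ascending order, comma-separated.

B

If B is removed the pieces have sizes 9, 8, 1, all ≤ ⌊19/2⌋ = 9.
Every other node leaves some component of size > 9, so the centroid is unique.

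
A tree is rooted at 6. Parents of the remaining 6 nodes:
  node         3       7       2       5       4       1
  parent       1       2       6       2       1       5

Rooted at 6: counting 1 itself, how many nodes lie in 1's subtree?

1's subtree: {1, 4, 3}, size 3.

3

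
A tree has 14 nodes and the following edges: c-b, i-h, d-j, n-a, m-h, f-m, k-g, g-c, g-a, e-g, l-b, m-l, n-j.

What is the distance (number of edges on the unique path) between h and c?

4

h–m–l–b–c: 4 edges.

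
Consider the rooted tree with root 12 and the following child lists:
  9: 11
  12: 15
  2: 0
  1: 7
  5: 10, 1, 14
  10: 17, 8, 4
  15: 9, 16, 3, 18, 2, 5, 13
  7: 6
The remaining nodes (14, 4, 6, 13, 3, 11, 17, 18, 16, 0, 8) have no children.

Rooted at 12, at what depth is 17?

4

Climbing from 17 to the root: 17 → 10 → 5 → 15 → 12. That's 4 steps.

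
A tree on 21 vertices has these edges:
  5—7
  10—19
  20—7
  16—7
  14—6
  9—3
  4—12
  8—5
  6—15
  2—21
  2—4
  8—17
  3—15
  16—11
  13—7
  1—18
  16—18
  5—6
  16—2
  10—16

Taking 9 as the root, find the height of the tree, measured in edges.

A deepest node is 12, reached by 9 – 3 – 15 – 6 – 5 – 7 – 16 – 2 – 4 – 12.
That path has 9 edges, so the height is 9.

9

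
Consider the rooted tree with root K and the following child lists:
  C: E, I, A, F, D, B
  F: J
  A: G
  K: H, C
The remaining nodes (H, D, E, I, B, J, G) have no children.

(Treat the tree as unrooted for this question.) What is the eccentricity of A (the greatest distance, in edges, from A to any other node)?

The node farthest from A is J (H also at distance 3), via A-C-F-J — 3 edges.

3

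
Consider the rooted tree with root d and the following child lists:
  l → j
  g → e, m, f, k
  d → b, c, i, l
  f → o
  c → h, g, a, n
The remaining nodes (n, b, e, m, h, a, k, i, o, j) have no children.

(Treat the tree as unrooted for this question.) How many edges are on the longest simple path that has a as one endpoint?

Distances from a peak at 4, attained at o (j also at distance 4).
a – c – g – f – o

4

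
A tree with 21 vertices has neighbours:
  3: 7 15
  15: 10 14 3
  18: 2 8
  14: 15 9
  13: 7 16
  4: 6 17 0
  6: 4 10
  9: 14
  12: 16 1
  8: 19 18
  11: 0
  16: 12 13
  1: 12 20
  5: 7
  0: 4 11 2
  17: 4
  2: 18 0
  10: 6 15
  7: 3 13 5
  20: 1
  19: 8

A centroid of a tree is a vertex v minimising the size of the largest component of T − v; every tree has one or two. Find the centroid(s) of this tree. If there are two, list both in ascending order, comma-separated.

15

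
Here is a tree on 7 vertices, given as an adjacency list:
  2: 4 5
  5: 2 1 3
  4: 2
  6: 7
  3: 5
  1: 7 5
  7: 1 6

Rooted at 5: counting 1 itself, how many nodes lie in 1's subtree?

3

Descendants of 1 (including itself): 1, 7, 6. That's 3.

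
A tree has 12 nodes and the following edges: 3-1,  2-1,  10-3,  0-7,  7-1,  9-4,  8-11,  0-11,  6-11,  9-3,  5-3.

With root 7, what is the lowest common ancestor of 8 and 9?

7

8's ancestor chain is 8, 11, 0, 7 and 9's is 9, 3, 1, 7; they first meet at 7.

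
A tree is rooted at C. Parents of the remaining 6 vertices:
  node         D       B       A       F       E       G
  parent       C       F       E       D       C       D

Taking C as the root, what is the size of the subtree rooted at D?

Descendants of D (including itself): D, G, F, B. That's 4.

4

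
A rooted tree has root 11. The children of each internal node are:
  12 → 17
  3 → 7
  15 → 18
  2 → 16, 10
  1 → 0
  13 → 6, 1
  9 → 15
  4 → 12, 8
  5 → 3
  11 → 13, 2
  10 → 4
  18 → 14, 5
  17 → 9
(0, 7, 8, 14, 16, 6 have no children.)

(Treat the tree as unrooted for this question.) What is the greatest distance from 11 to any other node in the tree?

A farthest node from 11 is 7.
The path 11–2–10–4–12–17–9–15–18–5–3–7 has 11 edges.

11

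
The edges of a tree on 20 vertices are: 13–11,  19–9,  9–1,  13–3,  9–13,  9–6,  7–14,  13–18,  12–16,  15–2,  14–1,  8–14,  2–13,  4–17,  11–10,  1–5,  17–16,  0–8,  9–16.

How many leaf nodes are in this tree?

The leaves are 0, 3, 4, 5, 6, 7, 10, 12, 15, 18, 19.
That is 11 leaves.

11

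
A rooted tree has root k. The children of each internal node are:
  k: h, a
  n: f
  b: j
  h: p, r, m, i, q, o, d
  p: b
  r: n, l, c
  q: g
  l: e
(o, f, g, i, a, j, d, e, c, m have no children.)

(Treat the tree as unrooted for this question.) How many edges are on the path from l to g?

The path is l–r–h–q–g, which has 4 edges.

4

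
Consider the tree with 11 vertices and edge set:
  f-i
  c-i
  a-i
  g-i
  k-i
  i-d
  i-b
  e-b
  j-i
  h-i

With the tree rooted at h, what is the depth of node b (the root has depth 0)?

Climbing from b to the root: b → i → h. That's 2 steps.

2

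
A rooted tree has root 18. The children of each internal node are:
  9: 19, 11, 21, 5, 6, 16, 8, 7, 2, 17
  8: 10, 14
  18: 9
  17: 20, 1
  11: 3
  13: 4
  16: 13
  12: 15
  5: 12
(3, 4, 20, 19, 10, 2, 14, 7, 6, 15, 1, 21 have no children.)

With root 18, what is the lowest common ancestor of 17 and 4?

Ancestors of 17 (toward the root): 17, 9, 18.
Ancestors of 4: 4, 13, 16, 9, 18.
The deepest node appearing in both lists is 9.

9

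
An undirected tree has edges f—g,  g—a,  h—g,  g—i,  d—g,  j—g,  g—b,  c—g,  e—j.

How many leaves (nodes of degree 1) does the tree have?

8

Degree-1 nodes: a, b, c, d, e, f, h, i — 8 of them.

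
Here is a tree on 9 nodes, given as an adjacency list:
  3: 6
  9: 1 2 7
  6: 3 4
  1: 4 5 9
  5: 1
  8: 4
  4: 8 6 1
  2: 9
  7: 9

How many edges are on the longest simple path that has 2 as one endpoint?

5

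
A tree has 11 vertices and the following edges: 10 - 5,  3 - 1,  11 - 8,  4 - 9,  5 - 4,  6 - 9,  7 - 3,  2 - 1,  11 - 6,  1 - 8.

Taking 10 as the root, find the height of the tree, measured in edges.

The longest root-to-leaf path is 10 → 5 → 4 → 9 → 6 → 11 → 8 → 1 → 3 → 7 (9 edges).

9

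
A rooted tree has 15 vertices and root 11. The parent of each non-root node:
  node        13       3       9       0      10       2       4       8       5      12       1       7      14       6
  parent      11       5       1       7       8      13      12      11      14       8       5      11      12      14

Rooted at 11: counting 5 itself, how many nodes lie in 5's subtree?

4

Descendants of 5 (including itself): 5, 1, 3, 9. That's 4.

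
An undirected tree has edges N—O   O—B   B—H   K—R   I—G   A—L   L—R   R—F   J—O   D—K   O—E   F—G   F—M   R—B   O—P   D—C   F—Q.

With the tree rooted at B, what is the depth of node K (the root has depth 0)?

2

Climbing from K to the root: K–R–B. That's 2 steps.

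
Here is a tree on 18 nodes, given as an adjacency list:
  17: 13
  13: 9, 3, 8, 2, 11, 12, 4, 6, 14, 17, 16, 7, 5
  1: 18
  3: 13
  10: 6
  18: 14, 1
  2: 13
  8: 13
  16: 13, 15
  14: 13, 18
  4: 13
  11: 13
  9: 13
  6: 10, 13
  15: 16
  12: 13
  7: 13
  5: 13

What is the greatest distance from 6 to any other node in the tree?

4

Distances from 6 peak at 4, attained at 1.
6–13–14–18–1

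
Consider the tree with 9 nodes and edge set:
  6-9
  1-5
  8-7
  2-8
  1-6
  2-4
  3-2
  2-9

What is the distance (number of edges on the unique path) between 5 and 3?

5

5 - 1 - 6 - 9 - 2 - 3: 5 edges.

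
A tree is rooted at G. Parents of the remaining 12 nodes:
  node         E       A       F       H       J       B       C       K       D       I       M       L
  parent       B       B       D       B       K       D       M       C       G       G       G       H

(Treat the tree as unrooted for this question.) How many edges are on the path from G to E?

The path is G–D–B–E, which has 3 edges.

3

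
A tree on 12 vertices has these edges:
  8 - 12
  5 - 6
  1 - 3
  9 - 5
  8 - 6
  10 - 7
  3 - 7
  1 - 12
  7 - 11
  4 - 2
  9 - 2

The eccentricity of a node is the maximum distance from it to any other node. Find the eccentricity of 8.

The node farthest from 8 is 4 (10, 11 also at distance 5), via 8-6-5-9-2-4 — 5 edges.

5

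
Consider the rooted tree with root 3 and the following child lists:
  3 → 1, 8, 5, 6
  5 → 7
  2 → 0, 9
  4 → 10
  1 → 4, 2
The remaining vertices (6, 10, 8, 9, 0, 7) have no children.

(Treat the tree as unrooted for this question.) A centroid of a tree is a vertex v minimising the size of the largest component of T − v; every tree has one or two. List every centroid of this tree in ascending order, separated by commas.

Delete 1: the remaining components have sizes 5, 3, 2. Max 5 ≤ 5, so 1 is a centroid.
No neighbour of 1 does as well, so 1 is the unique centroid.

1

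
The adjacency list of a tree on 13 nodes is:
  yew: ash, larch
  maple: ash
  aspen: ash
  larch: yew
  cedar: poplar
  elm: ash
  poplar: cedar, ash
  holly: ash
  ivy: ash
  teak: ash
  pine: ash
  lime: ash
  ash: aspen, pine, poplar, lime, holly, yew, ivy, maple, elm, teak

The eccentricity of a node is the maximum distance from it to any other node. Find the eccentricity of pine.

3

Distances from pine peak at 3, attained at larch (cedar also at distance 3).
pine – ash – yew – larch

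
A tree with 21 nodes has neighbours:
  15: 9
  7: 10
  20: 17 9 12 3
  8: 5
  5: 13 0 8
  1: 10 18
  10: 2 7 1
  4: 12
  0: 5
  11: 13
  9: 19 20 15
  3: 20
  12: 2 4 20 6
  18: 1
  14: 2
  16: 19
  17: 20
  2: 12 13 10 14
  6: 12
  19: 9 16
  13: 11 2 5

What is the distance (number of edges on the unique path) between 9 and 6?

Walking from 9: 9–20–12–6. Length 3.

3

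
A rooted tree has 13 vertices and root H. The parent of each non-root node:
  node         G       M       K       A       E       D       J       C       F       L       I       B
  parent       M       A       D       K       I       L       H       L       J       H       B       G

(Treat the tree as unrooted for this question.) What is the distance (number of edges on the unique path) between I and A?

I–B–G–M–A: 4 edges.

4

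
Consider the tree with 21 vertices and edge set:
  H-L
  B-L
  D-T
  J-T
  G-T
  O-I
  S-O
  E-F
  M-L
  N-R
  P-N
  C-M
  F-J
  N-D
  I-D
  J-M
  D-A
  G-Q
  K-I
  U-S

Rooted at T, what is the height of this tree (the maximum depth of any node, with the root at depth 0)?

A deepest node is U, reached by T → D → I → O → S → U.
That path has 5 edges, so the height is 5.

5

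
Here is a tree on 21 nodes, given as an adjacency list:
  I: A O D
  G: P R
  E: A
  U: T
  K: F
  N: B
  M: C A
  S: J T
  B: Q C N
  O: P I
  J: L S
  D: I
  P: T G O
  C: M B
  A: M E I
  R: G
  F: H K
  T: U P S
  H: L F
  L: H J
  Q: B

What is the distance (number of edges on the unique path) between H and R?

7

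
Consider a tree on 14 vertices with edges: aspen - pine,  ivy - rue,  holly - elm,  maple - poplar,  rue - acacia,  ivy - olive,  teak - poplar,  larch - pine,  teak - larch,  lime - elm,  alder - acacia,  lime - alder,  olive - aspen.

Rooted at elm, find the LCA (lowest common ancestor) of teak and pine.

pine

Ancestors of teak (toward the root): teak, larch, pine, aspen, olive, ivy, rue, acacia, alder, lime, elm.
Ancestors of pine: pine, aspen, olive, ivy, rue, acacia, alder, lime, elm.
The deepest node appearing in both lists is pine.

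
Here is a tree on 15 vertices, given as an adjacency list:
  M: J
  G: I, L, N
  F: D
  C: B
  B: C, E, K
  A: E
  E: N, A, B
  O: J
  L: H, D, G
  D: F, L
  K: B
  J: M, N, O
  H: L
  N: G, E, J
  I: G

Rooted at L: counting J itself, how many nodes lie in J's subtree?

3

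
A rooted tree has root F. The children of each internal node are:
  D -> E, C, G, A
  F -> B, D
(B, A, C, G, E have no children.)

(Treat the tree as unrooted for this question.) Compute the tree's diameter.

Starting from B, a farthest node is A at distance 3.
One longest path: B-F-D-A.
So the diameter is 3.

3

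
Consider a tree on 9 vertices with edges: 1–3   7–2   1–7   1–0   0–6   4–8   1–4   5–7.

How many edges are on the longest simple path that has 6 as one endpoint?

The node farthest from 6 is 5 (8, 2 also at distance 4), via 6–0–1–7–5 — 4 edges.

4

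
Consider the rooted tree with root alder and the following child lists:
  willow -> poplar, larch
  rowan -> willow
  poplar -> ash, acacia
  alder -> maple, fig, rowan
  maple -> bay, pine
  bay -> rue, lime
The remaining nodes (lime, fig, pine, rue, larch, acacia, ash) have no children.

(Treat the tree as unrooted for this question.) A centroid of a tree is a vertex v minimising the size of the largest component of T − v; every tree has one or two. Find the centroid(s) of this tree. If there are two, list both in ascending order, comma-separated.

If alder is removed the pieces have sizes 6, 5, 1, all ≤ ⌊13/2⌋ = 6.
No neighbour of alder does as well, so alder is the unique centroid.

alder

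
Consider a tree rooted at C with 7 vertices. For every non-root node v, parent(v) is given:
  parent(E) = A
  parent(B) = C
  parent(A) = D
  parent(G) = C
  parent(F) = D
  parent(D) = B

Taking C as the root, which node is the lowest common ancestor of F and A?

Path F→root: F D B C; path A→root: A D B C.
First common node: D.

D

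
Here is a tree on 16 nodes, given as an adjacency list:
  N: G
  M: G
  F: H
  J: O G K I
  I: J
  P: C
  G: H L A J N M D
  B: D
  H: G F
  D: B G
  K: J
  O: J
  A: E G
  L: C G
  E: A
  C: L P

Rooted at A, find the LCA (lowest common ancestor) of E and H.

Path E→root: E A; path H→root: H G A.
First common node: A.

A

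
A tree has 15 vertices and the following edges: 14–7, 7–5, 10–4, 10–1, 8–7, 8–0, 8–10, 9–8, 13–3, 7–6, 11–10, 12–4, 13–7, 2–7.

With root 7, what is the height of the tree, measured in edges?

4

The longest root-to-leaf path is 7-8-10-4-12 (4 edges).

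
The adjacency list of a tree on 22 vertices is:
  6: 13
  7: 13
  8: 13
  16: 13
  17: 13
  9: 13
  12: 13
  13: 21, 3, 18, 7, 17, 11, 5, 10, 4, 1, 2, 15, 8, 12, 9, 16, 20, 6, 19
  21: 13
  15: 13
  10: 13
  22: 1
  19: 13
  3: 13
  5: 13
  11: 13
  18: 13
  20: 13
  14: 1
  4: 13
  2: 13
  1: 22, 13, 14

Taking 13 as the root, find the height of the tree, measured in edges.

2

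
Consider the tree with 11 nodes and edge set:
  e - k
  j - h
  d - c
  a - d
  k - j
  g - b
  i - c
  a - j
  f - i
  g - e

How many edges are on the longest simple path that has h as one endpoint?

6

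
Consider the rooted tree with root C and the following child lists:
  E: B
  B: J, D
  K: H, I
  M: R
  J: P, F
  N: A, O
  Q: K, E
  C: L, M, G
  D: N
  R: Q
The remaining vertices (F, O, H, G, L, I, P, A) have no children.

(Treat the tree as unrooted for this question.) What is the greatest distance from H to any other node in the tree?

7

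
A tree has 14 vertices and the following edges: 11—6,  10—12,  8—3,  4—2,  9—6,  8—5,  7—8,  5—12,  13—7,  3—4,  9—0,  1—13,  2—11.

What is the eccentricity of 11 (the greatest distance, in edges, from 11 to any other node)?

Distances from 11 peak at 7, attained at 1 (10 also at distance 7).
11 – 2 – 4 – 3 – 8 – 7 – 13 – 1

7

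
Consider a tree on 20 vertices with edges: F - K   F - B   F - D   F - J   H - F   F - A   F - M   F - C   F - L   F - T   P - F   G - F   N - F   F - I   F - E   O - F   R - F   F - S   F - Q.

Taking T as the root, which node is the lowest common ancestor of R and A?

Ancestors of R (toward the root): R, F, T.
Ancestors of A: A, F, T.
The deepest node appearing in both lists is F.

F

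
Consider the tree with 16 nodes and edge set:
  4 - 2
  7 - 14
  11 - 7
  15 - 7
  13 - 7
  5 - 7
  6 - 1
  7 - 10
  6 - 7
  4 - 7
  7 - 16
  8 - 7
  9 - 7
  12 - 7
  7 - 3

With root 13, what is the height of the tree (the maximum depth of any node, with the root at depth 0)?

2 sits deepest: 13 → 7 → 4 → 2 — 3 edges from the root.

3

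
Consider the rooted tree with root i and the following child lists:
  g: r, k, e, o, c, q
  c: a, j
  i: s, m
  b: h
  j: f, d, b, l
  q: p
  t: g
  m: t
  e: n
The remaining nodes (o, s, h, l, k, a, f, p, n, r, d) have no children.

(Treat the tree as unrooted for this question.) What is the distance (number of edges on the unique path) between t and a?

The path is t–g–c–a, which has 3 edges.

3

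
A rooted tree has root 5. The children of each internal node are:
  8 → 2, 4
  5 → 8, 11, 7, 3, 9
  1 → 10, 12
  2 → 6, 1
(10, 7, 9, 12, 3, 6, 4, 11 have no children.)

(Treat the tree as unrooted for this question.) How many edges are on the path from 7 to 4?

3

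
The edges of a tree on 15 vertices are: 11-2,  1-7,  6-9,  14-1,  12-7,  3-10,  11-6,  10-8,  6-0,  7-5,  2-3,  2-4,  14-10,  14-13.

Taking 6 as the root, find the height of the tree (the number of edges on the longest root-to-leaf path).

8

5 sits deepest: 6-11-2-3-10-14-1-7-5 — 8 edges from the root.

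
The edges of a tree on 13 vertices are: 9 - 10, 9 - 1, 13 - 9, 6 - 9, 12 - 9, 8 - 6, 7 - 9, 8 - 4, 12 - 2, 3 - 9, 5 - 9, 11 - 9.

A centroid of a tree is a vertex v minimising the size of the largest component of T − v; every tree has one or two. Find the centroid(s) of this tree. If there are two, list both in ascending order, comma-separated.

Delete 9: the remaining components have sizes 3, 2, 1, 1, 1, 1, 1, 1, 1. Max 3 ≤ 6, so 9 is a centroid.
No neighbour of 9 does as well, so 9 is the unique centroid.

9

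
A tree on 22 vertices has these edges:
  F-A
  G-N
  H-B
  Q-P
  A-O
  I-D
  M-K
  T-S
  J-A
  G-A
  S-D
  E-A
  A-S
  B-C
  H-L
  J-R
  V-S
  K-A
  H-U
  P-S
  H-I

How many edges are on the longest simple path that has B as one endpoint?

The node farthest from B is N (M, R also at distance 7), via B–H–I–D–S–A–G–N — 7 edges.

7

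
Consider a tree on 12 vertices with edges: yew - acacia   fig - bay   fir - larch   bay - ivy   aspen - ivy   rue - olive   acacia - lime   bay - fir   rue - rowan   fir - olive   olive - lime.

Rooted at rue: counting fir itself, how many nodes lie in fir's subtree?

6

The subtree rooted at fir contains: fir, bay, larch, ivy, fig, aspen — 6 nodes.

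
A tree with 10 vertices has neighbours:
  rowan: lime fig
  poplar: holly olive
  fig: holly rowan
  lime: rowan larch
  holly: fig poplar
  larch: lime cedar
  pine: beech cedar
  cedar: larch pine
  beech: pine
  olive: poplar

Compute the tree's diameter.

A longest path is olive–poplar–holly–fig–rowan–lime–larch–cedar–pine–beech, with 9 edges.

9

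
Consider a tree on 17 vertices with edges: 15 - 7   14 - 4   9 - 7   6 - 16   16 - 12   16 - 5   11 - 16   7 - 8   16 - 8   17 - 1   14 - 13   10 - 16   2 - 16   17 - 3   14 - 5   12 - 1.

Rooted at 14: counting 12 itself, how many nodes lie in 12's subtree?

4

12's subtree: {12, 1, 17, 3}, size 4.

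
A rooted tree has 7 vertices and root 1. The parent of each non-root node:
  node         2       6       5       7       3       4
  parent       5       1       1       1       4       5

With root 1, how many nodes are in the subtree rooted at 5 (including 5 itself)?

4

5's subtree: {5, 2, 4, 3}, size 4.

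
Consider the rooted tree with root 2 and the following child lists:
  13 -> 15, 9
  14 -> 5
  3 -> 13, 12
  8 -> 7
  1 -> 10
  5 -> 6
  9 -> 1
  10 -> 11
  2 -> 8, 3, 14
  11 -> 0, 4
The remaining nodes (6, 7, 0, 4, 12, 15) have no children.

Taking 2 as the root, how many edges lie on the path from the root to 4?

2–3–13–9–1–10–11–4 — 7 edges.

7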